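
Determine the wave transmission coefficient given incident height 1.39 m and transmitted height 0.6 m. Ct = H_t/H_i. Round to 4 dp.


Ct = H_t / H_i
Ct = 0.6 / 1.39
Ct = 0.4317

0.4317


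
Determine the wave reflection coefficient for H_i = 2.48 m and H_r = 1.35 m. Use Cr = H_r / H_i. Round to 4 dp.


Cr = H_r / H_i
Cr = 1.35 / 2.48
Cr = 0.5444

0.5444


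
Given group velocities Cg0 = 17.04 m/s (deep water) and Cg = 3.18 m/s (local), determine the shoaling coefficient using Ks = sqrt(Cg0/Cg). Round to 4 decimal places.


Ks = sqrt(Cg0 / Cg)
Ks = sqrt(17.04 / 3.18)
Ks = sqrt(5.3585)
Ks = 2.3148

2.3148


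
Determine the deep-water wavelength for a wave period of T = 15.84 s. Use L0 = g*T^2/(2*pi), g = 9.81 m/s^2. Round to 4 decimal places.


L0 = g * T^2 / (2 * pi)
L0 = 9.81 * 15.84^2 / (2 * pi)
L0 = 9.81 * 250.9056 / 6.28319
L0 = 2461.3839 / 6.28319
L0 = 391.7414 m

391.7414


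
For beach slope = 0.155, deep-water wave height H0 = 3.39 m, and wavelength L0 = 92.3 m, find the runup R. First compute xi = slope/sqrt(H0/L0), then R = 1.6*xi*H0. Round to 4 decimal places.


xi = slope / sqrt(H0/L0)
H0/L0 = 3.39/92.3 = 0.036728
sqrt(0.036728) = 0.191646
xi = 0.155 / 0.191646 = 0.808784
R = 1.6 * xi * H0 = 1.6 * 0.808784 * 3.39
R = 4.3868 m

4.3868


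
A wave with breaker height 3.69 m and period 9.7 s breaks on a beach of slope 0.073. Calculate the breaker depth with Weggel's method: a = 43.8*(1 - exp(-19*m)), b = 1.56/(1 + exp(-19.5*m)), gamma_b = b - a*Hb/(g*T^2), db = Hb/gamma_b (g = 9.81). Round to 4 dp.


a = 43.8 * (1 - exp(-19 * m))
exp(-19 * 0.073) = exp(-1.3870) = 0.249824
a = 43.8 * (1 - 0.249824) = 32.857724
b = 1.56 / (1 + exp(-19.5 * m))
exp(-19.5 * 0.073) = exp(-1.4235) = 0.240869
b = 1.56 / (1 + 0.240869) = 1.257183
Hb / (g * T^2) = 3.69 / (9.81 * 9.7^2) = 3.69 / 923.0229 = 0.00399773
gamma_b = b - a * Hb/(g*T^2) = 1.257183 - 32.857724 * 0.00399773 = 1.125827
db = Hb / gamma_b = 3.69 / 1.125827
db = 3.2776 m

3.2776


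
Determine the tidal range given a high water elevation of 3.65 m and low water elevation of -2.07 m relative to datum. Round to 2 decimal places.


Tidal range = High water - Low water
Tidal range = 3.65 - (-2.07)
Tidal range = 5.72 m

5.72


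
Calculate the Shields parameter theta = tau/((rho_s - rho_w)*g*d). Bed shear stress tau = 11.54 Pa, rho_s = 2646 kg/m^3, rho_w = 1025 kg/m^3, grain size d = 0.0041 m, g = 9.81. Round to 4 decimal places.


theta = tau / ((rho_s - rho_w) * g * d)
rho_s - rho_w = 2646 - 1025 = 1621
Denominator = 1621 * 9.81 * 0.0041 = 65.198241
theta = 11.54 / 65.198241
theta = 0.1770

0.1770


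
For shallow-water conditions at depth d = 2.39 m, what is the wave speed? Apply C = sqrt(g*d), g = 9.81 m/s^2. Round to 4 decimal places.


Using the shallow-water approximation:
C = sqrt(g * d) = sqrt(9.81 * 2.39)
C = sqrt(23.4459)
C = 4.8421 m/s

4.8421


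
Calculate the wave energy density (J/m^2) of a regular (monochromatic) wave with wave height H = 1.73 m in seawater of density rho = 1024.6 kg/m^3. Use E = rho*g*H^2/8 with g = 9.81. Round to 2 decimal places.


E = (1/8) * rho * g * H^2
E = (1/8) * 1024.6 * 9.81 * 1.73^2
E = 0.125 * 1024.6 * 9.81 * 2.9929
E = 3760.33 J/m^2

3760.33


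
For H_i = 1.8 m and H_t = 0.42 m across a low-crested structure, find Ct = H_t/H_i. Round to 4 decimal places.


Ct = H_t / H_i
Ct = 0.42 / 1.8
Ct = 0.2333

0.2333


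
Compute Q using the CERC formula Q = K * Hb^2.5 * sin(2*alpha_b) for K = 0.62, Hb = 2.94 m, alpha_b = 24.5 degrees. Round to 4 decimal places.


Q = K * Hb^2.5 * sin(2 * alpha_b)
Hb^2.5 = 2.94^2.5 = 14.820687
sin(2 * 24.5) = sin(49.0) = 0.754710
Q = 0.62 * 14.820687 * 0.754710
Q = 6.9349 m^3/s

6.9349


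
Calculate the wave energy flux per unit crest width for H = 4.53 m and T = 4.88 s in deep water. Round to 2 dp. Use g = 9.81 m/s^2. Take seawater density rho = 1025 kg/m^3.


P = rho * g^2 * H^2 * T / (32 * pi)
P = 1025 * 9.81^2 * 4.53^2 * 4.88 / (32 * pi)
P = 1025 * 96.2361 * 20.5209 * 4.88 / 100.53096
P = 98260.34 W/m

98260.34


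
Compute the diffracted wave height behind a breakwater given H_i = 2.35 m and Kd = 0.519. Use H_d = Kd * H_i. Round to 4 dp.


H_d = Kd * H_i
H_d = 0.519 * 2.35
H_d = 1.2197 m

1.2197


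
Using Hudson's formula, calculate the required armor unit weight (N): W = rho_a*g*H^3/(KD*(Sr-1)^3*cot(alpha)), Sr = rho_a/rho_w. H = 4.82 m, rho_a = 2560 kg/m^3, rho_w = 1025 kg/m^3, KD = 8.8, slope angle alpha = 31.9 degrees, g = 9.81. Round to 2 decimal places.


Sr = rho_a / rho_w = 2560 / 1025 = 2.497561
(Sr - 1) = 1.497561
(Sr - 1)^3 = 3.358563
cot(31.9) = 1 / tan(31.9) = 1 / 0.622445 = 1.606567
Numerator = 2560 * 9.81 * 4.82^3 = 2812225.1471
Denominator = 8.8 * 3.358563 * 1.606567 = 47.482667
W = 2812225.1471 / 47.482667
W = 59226.35 N

59226.35


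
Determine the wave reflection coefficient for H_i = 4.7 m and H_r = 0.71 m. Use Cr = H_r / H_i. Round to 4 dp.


Cr = H_r / H_i
Cr = 0.71 / 4.7
Cr = 0.1511

0.1511


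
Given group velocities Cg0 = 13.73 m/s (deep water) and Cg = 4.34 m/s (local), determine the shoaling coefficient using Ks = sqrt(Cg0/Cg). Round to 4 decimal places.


Ks = sqrt(Cg0 / Cg)
Ks = sqrt(13.73 / 4.34)
Ks = sqrt(3.1636)
Ks = 1.7786

1.7786


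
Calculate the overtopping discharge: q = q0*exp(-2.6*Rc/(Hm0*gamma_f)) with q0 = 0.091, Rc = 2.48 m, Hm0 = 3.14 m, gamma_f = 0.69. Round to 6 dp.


q = q0 * exp(-2.6 * Rc / (Hm0 * gamma_f))
Exponent = -2.6 * 2.48 / (3.14 * 0.69)
= -2.6 * 2.48 / 2.1666
= -2.976092
exp(-2.976092) = 0.050992
q = 0.091 * 0.050992
q = 0.004640 m^3/s/m

0.004640


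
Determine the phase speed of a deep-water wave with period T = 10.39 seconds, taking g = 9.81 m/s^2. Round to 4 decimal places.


We use the deep-water celerity formula:
C = g * T / (2 * pi)
C = 9.81 * 10.39 / (2 * 3.14159...)
C = 101.925900 / 6.283185
C = 16.2220 m/s

16.2220


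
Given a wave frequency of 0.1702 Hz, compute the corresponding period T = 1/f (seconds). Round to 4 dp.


T = 1 / f
T = 1 / 0.1702
T = 5.8754 s

5.8754


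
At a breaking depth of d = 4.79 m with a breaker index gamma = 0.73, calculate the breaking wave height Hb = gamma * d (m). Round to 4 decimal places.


Hb = gamma * d
Hb = 0.73 * 4.79
Hb = 3.4967 m

3.4967


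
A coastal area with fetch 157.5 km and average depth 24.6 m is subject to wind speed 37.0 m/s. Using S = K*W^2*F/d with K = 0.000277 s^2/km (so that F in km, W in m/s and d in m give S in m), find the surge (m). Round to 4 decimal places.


S = K * W^2 * F / d
W^2 = 37.0^2 = 1369.00
S = 0.000277 * 1369.00 * 157.5 / 24.6
Numerator = 0.000277 * 1369.00 * 157.5 = 59.726048
S = 59.726048 / 24.6 = 2.4279 m

2.4279


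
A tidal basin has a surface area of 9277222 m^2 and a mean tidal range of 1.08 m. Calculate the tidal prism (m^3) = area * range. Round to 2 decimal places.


Tidal prism = Area * Tidal range
P = 9277222 * 1.08
P = 10019399.76 m^3

10019399.76


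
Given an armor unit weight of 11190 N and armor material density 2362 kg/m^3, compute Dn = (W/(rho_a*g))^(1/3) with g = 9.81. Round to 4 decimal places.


V = W / (rho_a * g)
V = 11190 / (2362 * 9.81)
V = 11190 / 23171.22
V = 0.482927 m^3
Dn = V^(1/3) = 0.482927^(1/3)
Dn = 0.7846 m

0.7846


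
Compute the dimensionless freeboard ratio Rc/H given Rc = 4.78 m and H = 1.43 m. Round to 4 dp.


Relative freeboard = Rc / H
= 4.78 / 1.43
= 3.3427

3.3427


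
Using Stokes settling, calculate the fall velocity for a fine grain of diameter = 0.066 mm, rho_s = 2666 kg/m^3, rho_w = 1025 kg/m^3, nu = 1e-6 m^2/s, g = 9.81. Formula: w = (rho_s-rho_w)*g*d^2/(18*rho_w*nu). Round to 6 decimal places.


w = (rho_s - rho_w) * g * d^2 / (18 * rho_w * nu)
d = 0.066 mm = 0.000066 m
rho_s - rho_w = 2666 - 1025 = 1641
Numerator = 1641 * 9.81 * (0.000066)^2 = 0.000070123803
Denominator = 18 * 1025 * 1e-6 = 0.018450
w = 0.003801 m/s

0.003801


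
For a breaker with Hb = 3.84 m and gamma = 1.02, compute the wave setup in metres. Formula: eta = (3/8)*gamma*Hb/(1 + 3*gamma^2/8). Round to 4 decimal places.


eta = (3/8) * gamma * Hb / (1 + 3*gamma^2/8)
Numerator = (3/8) * 1.02 * 3.84 = 1.468800
Denominator = 1 + 3*1.02^2/8 = 1 + 0.390150 = 1.390150
eta = 1.468800 / 1.390150
eta = 1.0566 m

1.0566


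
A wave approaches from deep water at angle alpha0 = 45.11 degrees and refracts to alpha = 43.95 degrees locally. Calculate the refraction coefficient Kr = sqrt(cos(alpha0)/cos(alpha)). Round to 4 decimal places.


Kr = sqrt(cos(alpha0) / cos(alpha))
cos(45.11) = 0.705748
cos(43.95) = 0.719946
Kr = sqrt(0.705748 / 0.719946)
Kr = sqrt(0.980279)
Kr = 0.9901

0.9901


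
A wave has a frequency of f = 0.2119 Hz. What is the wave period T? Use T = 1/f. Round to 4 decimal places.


T = 1 / f
T = 1 / 0.2119
T = 4.7192 s

4.7192


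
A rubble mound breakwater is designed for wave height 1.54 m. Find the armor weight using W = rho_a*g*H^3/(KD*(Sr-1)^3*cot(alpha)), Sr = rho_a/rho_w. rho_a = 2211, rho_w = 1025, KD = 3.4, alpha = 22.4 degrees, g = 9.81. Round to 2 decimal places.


Sr = rho_a / rho_w = 2211 / 1025 = 2.157073
(Sr - 1) = 1.157073
(Sr - 1)^3 = 1.549111
cot(22.4) = 1 / tan(22.4) = 1 / 0.412170 = 2.426182
Numerator = 2211 * 9.81 * 1.54^3 = 79217.2775
Denominator = 3.4 * 1.549111 * 2.426182 = 12.778643
W = 79217.2775 / 12.778643
W = 6199.19 N

6199.19


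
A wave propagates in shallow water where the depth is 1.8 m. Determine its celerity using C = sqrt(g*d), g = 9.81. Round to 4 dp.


Using the shallow-water approximation:
C = sqrt(g * d) = sqrt(9.81 * 1.8)
C = sqrt(17.6580)
C = 4.2021 m/s

4.2021


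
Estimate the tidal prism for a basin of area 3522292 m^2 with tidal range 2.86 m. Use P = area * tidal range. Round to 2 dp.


Tidal prism = Area * Tidal range
P = 3522292 * 2.86
P = 10073755.12 m^3

10073755.12


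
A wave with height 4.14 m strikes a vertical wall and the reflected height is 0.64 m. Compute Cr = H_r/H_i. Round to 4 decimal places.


Cr = H_r / H_i
Cr = 0.64 / 4.14
Cr = 0.1546

0.1546


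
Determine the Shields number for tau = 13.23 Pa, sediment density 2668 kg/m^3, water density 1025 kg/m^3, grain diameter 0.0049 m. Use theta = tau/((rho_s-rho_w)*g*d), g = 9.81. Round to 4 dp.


theta = tau / ((rho_s - rho_w) * g * d)
rho_s - rho_w = 2668 - 1025 = 1643
Denominator = 1643 * 9.81 * 0.0049 = 78.977367
theta = 13.23 / 78.977367
theta = 0.1675

0.1675


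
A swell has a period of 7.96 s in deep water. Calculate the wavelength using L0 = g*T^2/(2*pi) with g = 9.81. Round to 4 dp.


L0 = g * T^2 / (2 * pi)
L0 = 9.81 * 7.96^2 / (2 * pi)
L0 = 9.81 * 63.3616 / 6.28319
L0 = 621.5773 / 6.28319
L0 = 98.9271 m

98.9271


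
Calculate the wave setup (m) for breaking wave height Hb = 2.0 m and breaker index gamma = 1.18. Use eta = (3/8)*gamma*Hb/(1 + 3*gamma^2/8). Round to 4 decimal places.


eta = (3/8) * gamma * Hb / (1 + 3*gamma^2/8)
Numerator = (3/8) * 1.18 * 2.0 = 0.885000
Denominator = 1 + 3*1.18^2/8 = 1 + 0.522150 = 1.522150
eta = 0.885000 / 1.522150
eta = 0.5814 m

0.5814


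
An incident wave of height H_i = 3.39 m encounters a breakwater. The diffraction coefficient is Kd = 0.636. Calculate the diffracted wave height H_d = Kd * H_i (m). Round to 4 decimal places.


H_d = Kd * H_i
H_d = 0.636 * 3.39
H_d = 2.1560 m

2.1560


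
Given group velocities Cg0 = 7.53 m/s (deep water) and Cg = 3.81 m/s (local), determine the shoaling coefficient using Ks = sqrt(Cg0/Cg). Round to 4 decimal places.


Ks = sqrt(Cg0 / Cg)
Ks = sqrt(7.53 / 3.81)
Ks = sqrt(1.9764)
Ks = 1.4058

1.4058


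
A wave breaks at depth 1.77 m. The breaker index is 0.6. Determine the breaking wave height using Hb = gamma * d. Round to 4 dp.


Hb = gamma * d
Hb = 0.6 * 1.77
Hb = 1.0620 m

1.0620


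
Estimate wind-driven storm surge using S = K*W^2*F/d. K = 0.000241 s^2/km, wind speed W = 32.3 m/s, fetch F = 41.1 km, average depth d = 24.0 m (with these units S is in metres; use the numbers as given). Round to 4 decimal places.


S = K * W^2 * F / d
W^2 = 32.3^2 = 1043.29
S = 0.000241 * 1043.29 * 41.1 / 24.0
Numerator = 0.000241 * 1043.29 * 41.1 = 10.333892
S = 10.333892 / 24.0 = 0.4306 m

0.4306


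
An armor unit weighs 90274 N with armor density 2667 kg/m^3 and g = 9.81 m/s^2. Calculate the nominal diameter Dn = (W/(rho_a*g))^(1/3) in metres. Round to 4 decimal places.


V = W / (rho_a * g)
V = 90274 / (2667 * 9.81)
V = 90274 / 26163.27
V = 3.450410 m^3
Dn = V^(1/3) = 3.450410^(1/3)
Dn = 1.5111 m

1.5111


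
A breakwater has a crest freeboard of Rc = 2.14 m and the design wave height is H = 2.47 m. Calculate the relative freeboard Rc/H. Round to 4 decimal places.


Relative freeboard = Rc / H
= 2.14 / 2.47
= 0.8664

0.8664


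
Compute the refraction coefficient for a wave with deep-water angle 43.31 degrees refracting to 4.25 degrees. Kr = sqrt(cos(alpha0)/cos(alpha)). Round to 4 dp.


Kr = sqrt(cos(alpha0) / cos(alpha))
cos(43.31) = 0.727653
cos(4.25) = 0.997250
Kr = sqrt(0.727653 / 0.997250)
Kr = sqrt(0.729659)
Kr = 0.8542

0.8542


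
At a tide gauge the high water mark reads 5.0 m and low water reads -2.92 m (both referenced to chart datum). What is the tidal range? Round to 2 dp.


Tidal range = High water - Low water
Tidal range = 5.0 - (-2.92)
Tidal range = 7.92 m

7.92


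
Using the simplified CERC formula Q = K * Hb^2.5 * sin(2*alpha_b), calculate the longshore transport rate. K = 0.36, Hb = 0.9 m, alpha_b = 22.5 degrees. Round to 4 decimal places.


Q = K * Hb^2.5 * sin(2 * alpha_b)
Hb^2.5 = 0.9^2.5 = 0.768433
sin(2 * 22.5) = sin(45.0) = 0.707107
Q = 0.36 * 0.768433 * 0.707107
Q = 0.1956 m^3/s

0.1956


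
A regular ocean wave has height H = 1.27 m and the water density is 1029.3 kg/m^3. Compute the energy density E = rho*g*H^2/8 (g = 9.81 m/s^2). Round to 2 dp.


E = (1/8) * rho * g * H^2
E = (1/8) * 1029.3 * 9.81 * 1.27^2
E = 0.125 * 1029.3 * 9.81 * 1.6129
E = 2035.77 J/m^2

2035.77


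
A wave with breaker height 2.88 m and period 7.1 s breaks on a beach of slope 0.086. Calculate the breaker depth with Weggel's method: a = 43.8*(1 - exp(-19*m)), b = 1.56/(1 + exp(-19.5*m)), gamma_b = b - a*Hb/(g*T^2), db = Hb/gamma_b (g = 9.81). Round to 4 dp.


a = 43.8 * (1 - exp(-19 * m))
exp(-19 * 0.086) = exp(-1.6340) = 0.195147
a = 43.8 * (1 - 0.195147) = 35.252543
b = 1.56 / (1 + exp(-19.5 * m))
exp(-19.5 * 0.086) = exp(-1.6770) = 0.186934
b = 1.56 / (1 + 0.186934) = 1.314311
Hb / (g * T^2) = 2.88 / (9.81 * 7.1^2) = 2.88 / 494.5221 = 0.00582380
gamma_b = b - a * Hb/(g*T^2) = 1.314311 - 35.252543 * 0.00582380 = 1.109007
db = Hb / gamma_b = 2.88 / 1.109007
db = 2.5969 m

2.5969


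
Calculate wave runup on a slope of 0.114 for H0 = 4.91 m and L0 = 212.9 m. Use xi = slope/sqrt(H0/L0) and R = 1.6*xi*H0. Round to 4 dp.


xi = slope / sqrt(H0/L0)
H0/L0 = 4.91/212.9 = 0.023062
sqrt(0.023062) = 0.151863
xi = 0.114 / 0.151863 = 0.750675
R = 1.6 * xi * H0 = 1.6 * 0.750675 * 4.91
R = 5.8973 m

5.8973


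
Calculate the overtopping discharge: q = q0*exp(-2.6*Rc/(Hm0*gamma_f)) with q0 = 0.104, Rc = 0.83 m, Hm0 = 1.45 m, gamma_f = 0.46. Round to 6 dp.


q = q0 * exp(-2.6 * Rc / (Hm0 * gamma_f))
Exponent = -2.6 * 0.83 / (1.45 * 0.46)
= -2.6 * 0.83 / 0.6670
= -3.235382
exp(-3.235382) = 0.039345
q = 0.104 * 0.039345
q = 0.004092 m^3/s/m

0.004092


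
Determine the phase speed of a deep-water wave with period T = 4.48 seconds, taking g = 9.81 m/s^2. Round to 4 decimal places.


We use the deep-water celerity formula:
C = g * T / (2 * pi)
C = 9.81 * 4.48 / (2 * 3.14159...)
C = 43.948800 / 6.283185
C = 6.9947 m/s

6.9947


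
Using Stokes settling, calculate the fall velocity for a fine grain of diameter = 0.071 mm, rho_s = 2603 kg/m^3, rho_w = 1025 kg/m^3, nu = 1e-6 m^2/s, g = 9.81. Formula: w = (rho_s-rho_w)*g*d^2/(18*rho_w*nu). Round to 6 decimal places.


w = (rho_s - rho_w) * g * d^2 / (18 * rho_w * nu)
d = 0.071 mm = 0.000071 m
rho_s - rho_w = 2603 - 1025 = 1578
Numerator = 1578 * 9.81 * (0.000071)^2 = 0.000078035587
Denominator = 18 * 1025 * 1e-6 = 0.018450
w = 0.004230 m/s

0.004230


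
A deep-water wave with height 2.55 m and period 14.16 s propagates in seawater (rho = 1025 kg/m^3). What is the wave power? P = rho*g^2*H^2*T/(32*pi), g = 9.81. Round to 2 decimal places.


P = rho * g^2 * H^2 * T / (32 * pi)
P = 1025 * 9.81^2 * 2.55^2 * 14.16 / (32 * pi)
P = 1025 * 96.2361 * 6.5025 * 14.16 / 100.53096
P = 90345.32 W/m

90345.32


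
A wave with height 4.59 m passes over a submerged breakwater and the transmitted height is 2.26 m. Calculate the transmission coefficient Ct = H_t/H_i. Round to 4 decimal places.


Ct = H_t / H_i
Ct = 2.26 / 4.59
Ct = 0.4924

0.4924


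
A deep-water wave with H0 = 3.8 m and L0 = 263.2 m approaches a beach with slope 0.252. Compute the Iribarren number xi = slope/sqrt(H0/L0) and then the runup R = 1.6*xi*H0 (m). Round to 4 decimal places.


xi = slope / sqrt(H0/L0)
H0/L0 = 3.8/263.2 = 0.014438
sqrt(0.014438) = 0.120157
xi = 0.252 / 0.120157 = 2.097257
R = 1.6 * xi * H0 = 1.6 * 2.097257 * 3.8
R = 12.7513 m

12.7513


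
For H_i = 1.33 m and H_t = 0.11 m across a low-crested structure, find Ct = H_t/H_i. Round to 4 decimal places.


Ct = H_t / H_i
Ct = 0.11 / 1.33
Ct = 0.0827

0.0827


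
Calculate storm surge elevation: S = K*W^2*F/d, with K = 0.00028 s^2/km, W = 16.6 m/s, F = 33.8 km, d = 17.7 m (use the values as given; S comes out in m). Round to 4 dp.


S = K * W^2 * F / d
W^2 = 16.6^2 = 275.56
S = 0.00028 * 275.56 * 33.8 / 17.7
Numerator = 0.00028 * 275.56 * 33.8 = 2.607900
S = 2.607900 / 17.7 = 0.1473 m

0.1473


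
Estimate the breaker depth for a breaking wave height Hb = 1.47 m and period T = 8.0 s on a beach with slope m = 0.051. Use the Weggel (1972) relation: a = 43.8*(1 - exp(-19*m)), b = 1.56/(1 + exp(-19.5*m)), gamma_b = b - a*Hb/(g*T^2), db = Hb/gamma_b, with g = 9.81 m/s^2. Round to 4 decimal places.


a = 43.8 * (1 - exp(-19 * m))
exp(-19 * 0.051) = exp(-0.9690) = 0.379462
a = 43.8 * (1 - 0.379462) = 27.179551
b = 1.56 / (1 + exp(-19.5 * m))
exp(-19.5 * 0.051) = exp(-0.9945) = 0.369908
b = 1.56 / (1 + 0.369908) = 1.138762
Hb / (g * T^2) = 1.47 / (9.81 * 8.0^2) = 1.47 / 627.8400 = 0.00234136
gamma_b = b - a * Hb/(g*T^2) = 1.138762 - 27.179551 * 0.00234136 = 1.075125
db = Hb / gamma_b = 1.47 / 1.075125
db = 1.3673 m

1.3673


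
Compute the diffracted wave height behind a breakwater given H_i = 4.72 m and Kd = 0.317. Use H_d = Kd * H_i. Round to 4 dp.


H_d = Kd * H_i
H_d = 0.317 * 4.72
H_d = 1.4962 m

1.4962


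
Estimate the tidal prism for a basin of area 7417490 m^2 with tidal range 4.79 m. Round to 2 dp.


Tidal prism = Area * Tidal range
P = 7417490 * 4.79
P = 35529777.10 m^3

35529777.10


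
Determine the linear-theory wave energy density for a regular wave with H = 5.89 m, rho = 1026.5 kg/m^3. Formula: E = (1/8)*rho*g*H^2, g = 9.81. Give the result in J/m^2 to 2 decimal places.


E = (1/8) * rho * g * H^2
E = (1/8) * 1026.5 * 9.81 * 5.89^2
E = 0.125 * 1026.5 * 9.81 * 34.6921
E = 43668.53 J/m^2

43668.53


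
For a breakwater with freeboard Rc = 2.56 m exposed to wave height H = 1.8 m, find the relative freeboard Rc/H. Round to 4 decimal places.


Relative freeboard = Rc / H
= 2.56 / 1.8
= 1.4222

1.4222


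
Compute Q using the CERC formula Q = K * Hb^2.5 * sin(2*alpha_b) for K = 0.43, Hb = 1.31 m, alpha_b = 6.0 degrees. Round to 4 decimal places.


Q = K * Hb^2.5 * sin(2 * alpha_b)
Hb^2.5 = 1.31^2.5 = 1.964166
sin(2 * 6.0) = sin(12.0) = 0.207912
Q = 0.43 * 1.964166 * 0.207912
Q = 0.1756 m^3/s

0.1756


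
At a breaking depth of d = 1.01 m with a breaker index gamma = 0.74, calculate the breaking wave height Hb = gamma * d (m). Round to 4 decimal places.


Hb = gamma * d
Hb = 0.74 * 1.01
Hb = 0.7474 m

0.7474


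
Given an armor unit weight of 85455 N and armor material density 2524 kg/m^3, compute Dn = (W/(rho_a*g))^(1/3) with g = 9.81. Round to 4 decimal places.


V = W / (rho_a * g)
V = 85455 / (2524 * 9.81)
V = 85455 / 24760.44
V = 3.451271 m^3
Dn = V^(1/3) = 3.451271^(1/3)
Dn = 1.5112 m

1.5112


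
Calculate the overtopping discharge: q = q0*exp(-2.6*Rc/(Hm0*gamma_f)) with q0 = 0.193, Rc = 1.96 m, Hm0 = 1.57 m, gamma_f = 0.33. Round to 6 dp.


q = q0 * exp(-2.6 * Rc / (Hm0 * gamma_f))
Exponent = -2.6 * 1.96 / (1.57 * 0.33)
= -2.6 * 1.96 / 0.5181
= -9.835939
exp(-9.835939) = 0.000053
q = 0.193 * 0.000053
q = 0.000010 m^3/s/m

0.000010


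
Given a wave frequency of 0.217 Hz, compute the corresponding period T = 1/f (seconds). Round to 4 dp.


T = 1 / f
T = 1 / 0.217
T = 4.6083 s

4.6083


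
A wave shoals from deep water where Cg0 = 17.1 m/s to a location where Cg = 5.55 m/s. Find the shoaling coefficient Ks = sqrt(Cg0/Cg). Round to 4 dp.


Ks = sqrt(Cg0 / Cg)
Ks = sqrt(17.1 / 5.55)
Ks = sqrt(3.0811)
Ks = 1.7553

1.7553


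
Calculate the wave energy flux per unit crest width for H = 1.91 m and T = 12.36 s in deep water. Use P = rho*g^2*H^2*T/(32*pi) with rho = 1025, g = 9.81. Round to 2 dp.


P = rho * g^2 * H^2 * T / (32 * pi)
P = 1025 * 9.81^2 * 1.91^2 * 12.36 / (32 * pi)
P = 1025 * 96.2361 * 3.6481 * 12.36 / 100.53096
P = 44243.27 W/m

44243.27


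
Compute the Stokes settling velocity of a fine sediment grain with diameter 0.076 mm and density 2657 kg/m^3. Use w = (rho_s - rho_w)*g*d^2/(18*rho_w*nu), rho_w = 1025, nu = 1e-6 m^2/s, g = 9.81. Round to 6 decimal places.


w = (rho_s - rho_w) * g * d^2 / (18 * rho_w * nu)
d = 0.076 mm = 0.000076 m
rho_s - rho_w = 2657 - 1025 = 1632
Numerator = 1632 * 9.81 * (0.000076)^2 = 0.000092473298
Denominator = 18 * 1025 * 1e-6 = 0.018450
w = 0.005012 m/s

0.005012


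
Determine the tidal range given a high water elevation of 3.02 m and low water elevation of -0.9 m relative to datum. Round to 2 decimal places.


Tidal range = High water - Low water
Tidal range = 3.02 - (-0.9)
Tidal range = 3.92 m

3.92


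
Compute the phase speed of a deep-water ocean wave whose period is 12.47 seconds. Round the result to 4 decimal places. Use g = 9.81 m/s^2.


We use the deep-water celerity formula:
C = g * T / (2 * pi)
C = 9.81 * 12.47 / (2 * 3.14159...)
C = 122.330700 / 6.283185
C = 19.4695 m/s

19.4695


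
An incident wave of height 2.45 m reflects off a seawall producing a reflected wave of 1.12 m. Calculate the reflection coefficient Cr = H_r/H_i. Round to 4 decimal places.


Cr = H_r / H_i
Cr = 1.12 / 2.45
Cr = 0.4571

0.4571


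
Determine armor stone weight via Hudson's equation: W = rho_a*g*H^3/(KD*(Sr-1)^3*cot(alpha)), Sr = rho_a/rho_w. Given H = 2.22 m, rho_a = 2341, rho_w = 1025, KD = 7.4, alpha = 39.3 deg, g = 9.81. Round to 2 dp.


Sr = rho_a / rho_w = 2341 / 1025 = 2.283902
(Sr - 1) = 1.283902
(Sr - 1)^3 = 2.116392
cot(39.3) = 1 / tan(39.3) = 1 / 0.818491 = 1.221761
Numerator = 2341 * 9.81 * 2.22^3 = 251263.4649
Denominator = 7.4 * 2.116392 * 1.221761 = 19.134369
W = 251263.4649 / 19.134369
W = 13131.53 N

13131.53


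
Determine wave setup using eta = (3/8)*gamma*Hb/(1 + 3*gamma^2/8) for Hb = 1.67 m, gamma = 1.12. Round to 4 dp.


eta = (3/8) * gamma * Hb / (1 + 3*gamma^2/8)
Numerator = (3/8) * 1.12 * 1.67 = 0.701400
Denominator = 1 + 3*1.12^2/8 = 1 + 0.470400 = 1.470400
eta = 0.701400 / 1.470400
eta = 0.4770 m

0.4770


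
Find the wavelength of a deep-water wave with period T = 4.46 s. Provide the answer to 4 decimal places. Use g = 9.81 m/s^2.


L0 = g * T^2 / (2 * pi)
L0 = 9.81 * 4.46^2 / (2 * pi)
L0 = 9.81 * 19.8916 / 6.28319
L0 = 195.1366 / 6.28319
L0 = 31.0570 m

31.0570


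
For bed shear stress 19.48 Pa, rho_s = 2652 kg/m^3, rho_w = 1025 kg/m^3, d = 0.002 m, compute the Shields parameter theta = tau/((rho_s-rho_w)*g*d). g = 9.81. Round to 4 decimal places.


theta = tau / ((rho_s - rho_w) * g * d)
rho_s - rho_w = 2652 - 1025 = 1627
Denominator = 1627 * 9.81 * 0.002 = 31.921740
theta = 19.48 / 31.921740
theta = 0.6102

0.6102


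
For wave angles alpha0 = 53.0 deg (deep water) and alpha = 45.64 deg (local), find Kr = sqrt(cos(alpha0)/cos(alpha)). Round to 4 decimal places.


Kr = sqrt(cos(alpha0) / cos(alpha))
cos(53.0) = 0.601815
cos(45.64) = 0.699164
Kr = sqrt(0.601815 / 0.699164)
Kr = sqrt(0.860763)
Kr = 0.9278

0.9278


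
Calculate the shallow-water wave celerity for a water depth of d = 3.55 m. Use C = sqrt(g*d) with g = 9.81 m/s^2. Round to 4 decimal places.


Using the shallow-water approximation:
C = sqrt(g * d) = sqrt(9.81 * 3.55)
C = sqrt(34.8255)
C = 5.9013 m/s

5.9013


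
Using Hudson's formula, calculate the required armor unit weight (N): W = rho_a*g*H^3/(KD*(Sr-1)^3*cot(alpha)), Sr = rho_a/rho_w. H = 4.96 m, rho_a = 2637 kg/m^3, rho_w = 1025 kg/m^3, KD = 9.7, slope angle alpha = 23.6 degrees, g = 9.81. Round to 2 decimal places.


Sr = rho_a / rho_w = 2637 / 1025 = 2.572683
(Sr - 1) = 1.572683
(Sr - 1)^3 = 3.889766
cot(23.6) = 1 / tan(23.6) = 1 / 0.436889 = 2.288910
Numerator = 2637 * 9.81 * 4.96^3 = 3156633.5397
Denominator = 9.7 * 3.889766 * 2.288910 = 86.362237
W = 3156633.5397 / 86.362237
W = 36551.09 N

36551.09


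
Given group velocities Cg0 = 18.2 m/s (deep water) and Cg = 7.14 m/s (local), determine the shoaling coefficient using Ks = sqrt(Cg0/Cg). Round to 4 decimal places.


Ks = sqrt(Cg0 / Cg)
Ks = sqrt(18.2 / 7.14)
Ks = sqrt(2.5490)
Ks = 1.5966

1.5966


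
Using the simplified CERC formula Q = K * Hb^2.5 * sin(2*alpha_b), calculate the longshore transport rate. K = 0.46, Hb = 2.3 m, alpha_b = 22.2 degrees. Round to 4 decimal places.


Q = K * Hb^2.5 * sin(2 * alpha_b)
Hb^2.5 = 2.3^2.5 = 8.022682
sin(2 * 22.2) = sin(44.4) = 0.699663
Q = 0.46 * 8.022682 * 0.699663
Q = 2.5821 m^3/s

2.5821


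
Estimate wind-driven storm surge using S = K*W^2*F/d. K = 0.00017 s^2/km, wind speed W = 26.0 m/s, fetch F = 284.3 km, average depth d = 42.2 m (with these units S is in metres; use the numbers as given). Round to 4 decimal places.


S = K * W^2 * F / d
W^2 = 26.0^2 = 676.00
S = 0.00017 * 676.00 * 284.3 / 42.2
Numerator = 0.00017 * 676.00 * 284.3 = 32.671756
S = 32.671756 / 42.2 = 0.7742 m

0.7742


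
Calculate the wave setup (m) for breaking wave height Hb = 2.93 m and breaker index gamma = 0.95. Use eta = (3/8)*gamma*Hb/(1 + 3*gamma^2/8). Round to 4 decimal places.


eta = (3/8) * gamma * Hb / (1 + 3*gamma^2/8)
Numerator = (3/8) * 0.95 * 2.93 = 1.043813
Denominator = 1 + 3*0.95^2/8 = 1 + 0.338438 = 1.338438
eta = 1.043813 / 1.338438
eta = 0.7799 m

0.7799


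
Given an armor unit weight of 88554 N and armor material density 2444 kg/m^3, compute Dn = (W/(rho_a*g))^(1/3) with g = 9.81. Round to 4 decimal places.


V = W / (rho_a * g)
V = 88554 / (2444 * 9.81)
V = 88554 / 23975.64
V = 3.693499 m^3
Dn = V^(1/3) = 3.693499^(1/3)
Dn = 1.5458 m

1.5458


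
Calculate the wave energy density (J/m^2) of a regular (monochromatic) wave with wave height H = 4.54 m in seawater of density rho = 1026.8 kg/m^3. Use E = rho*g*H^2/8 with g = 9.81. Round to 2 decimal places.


E = (1/8) * rho * g * H^2
E = (1/8) * 1026.8 * 9.81 * 4.54^2
E = 0.125 * 1026.8 * 9.81 * 20.6116
E = 25952.34 J/m^2

25952.34


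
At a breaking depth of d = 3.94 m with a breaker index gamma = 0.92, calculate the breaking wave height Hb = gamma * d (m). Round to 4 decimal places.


Hb = gamma * d
Hb = 0.92 * 3.94
Hb = 3.6248 m

3.6248


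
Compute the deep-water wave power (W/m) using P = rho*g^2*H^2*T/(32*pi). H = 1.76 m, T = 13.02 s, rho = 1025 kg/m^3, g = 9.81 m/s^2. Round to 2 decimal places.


P = rho * g^2 * H^2 * T / (32 * pi)
P = 1025 * 9.81^2 * 1.76^2 * 13.02 / (32 * pi)
P = 1025 * 96.2361 * 3.0976 * 13.02 / 100.53096
P = 39572.94 W/m

39572.94


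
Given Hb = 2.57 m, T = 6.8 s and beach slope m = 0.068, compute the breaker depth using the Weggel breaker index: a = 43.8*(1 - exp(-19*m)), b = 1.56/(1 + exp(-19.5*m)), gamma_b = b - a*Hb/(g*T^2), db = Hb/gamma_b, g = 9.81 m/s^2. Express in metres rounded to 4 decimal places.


a = 43.8 * (1 - exp(-19 * m))
exp(-19 * 0.068) = exp(-1.2920) = 0.274721
a = 43.8 * (1 - 0.274721) = 31.767229
b = 1.56 / (1 + exp(-19.5 * m))
exp(-19.5 * 0.068) = exp(-1.3260) = 0.265537
b = 1.56 / (1 + 0.265537) = 1.232678
Hb / (g * T^2) = 2.57 / (9.81 * 6.8^2) = 2.57 / 453.6144 = 0.00566560
gamma_b = b - a * Hb/(g*T^2) = 1.232678 - 31.767229 * 0.00566560 = 1.052697
db = Hb / gamma_b = 2.57 / 1.052697
db = 2.4413 m

2.4413


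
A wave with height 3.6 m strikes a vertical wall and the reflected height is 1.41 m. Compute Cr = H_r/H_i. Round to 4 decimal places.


Cr = H_r / H_i
Cr = 1.41 / 3.6
Cr = 0.3917

0.3917


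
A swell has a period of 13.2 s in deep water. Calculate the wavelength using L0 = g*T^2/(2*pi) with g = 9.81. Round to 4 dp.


L0 = g * T^2 / (2 * pi)
L0 = 9.81 * 13.2^2 / (2 * pi)
L0 = 9.81 * 174.2400 / 6.28319
L0 = 1709.2944 / 6.28319
L0 = 272.0427 m

272.0427


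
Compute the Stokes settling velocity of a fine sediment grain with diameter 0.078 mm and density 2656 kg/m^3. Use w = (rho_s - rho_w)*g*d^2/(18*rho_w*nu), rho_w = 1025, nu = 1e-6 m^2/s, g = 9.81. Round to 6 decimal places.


w = (rho_s - rho_w) * g * d^2 / (18 * rho_w * nu)
d = 0.078 mm = 0.000078 m
rho_s - rho_w = 2656 - 1025 = 1631
Numerator = 1631 * 9.81 * (0.000078)^2 = 0.000097344669
Denominator = 18 * 1025 * 1e-6 = 0.018450
w = 0.005276 m/s

0.005276


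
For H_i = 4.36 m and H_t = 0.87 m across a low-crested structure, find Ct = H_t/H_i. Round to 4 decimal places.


Ct = H_t / H_i
Ct = 0.87 / 4.36
Ct = 0.1995

0.1995


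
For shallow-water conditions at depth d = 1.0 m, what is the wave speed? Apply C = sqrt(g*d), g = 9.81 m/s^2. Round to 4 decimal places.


Using the shallow-water approximation:
C = sqrt(g * d) = sqrt(9.81 * 1.0)
C = sqrt(9.8100)
C = 3.1321 m/s

3.1321


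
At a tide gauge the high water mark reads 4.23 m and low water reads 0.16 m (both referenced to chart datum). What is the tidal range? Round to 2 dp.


Tidal range = High water - Low water
Tidal range = 4.23 - (0.16)
Tidal range = 4.07 m

4.07


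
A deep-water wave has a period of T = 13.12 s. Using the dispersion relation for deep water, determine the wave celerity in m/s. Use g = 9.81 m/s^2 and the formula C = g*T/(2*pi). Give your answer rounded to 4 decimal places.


We use the deep-water celerity formula:
C = g * T / (2 * pi)
C = 9.81 * 13.12 / (2 * 3.14159...)
C = 128.707200 / 6.283185
C = 20.4844 m/s

20.4844


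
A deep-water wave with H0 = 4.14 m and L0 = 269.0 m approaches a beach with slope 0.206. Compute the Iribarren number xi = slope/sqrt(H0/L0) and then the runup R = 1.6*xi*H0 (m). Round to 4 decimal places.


xi = slope / sqrt(H0/L0)
H0/L0 = 4.14/269.0 = 0.015390
sqrt(0.015390) = 0.124058
xi = 0.206 / 0.124058 = 1.660516
R = 1.6 * xi * H0 = 1.6 * 1.660516 * 4.14
R = 10.9993 m

10.9993


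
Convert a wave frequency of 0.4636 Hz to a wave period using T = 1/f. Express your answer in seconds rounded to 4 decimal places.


T = 1 / f
T = 1 / 0.4636
T = 2.1570 s

2.1570


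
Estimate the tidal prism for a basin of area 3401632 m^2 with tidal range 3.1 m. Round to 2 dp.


Tidal prism = Area * Tidal range
P = 3401632 * 3.1
P = 10545059.20 m^3

10545059.20


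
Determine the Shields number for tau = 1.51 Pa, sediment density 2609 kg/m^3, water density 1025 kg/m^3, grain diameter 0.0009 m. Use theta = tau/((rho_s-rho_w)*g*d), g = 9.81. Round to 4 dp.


theta = tau / ((rho_s - rho_w) * g * d)
rho_s - rho_w = 2609 - 1025 = 1584
Denominator = 1584 * 9.81 * 0.0009 = 13.985136
theta = 1.51 / 13.985136
theta = 0.1080

0.1080


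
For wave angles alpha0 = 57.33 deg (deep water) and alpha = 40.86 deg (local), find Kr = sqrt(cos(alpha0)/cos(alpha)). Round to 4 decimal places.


Kr = sqrt(cos(alpha0) / cos(alpha))
cos(57.33) = 0.539800
cos(40.86) = 0.756310
Kr = sqrt(0.539800 / 0.756310)
Kr = sqrt(0.713728)
Kr = 0.8448

0.8448


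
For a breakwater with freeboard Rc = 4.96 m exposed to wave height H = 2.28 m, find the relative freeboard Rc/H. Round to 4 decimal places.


Relative freeboard = Rc / H
= 4.96 / 2.28
= 2.1754

2.1754


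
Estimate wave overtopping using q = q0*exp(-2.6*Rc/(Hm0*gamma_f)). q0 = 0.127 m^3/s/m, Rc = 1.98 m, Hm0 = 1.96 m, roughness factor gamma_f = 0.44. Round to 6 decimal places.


q = q0 * exp(-2.6 * Rc / (Hm0 * gamma_f))
Exponent = -2.6 * 1.98 / (1.96 * 0.44)
= -2.6 * 1.98 / 0.8624
= -5.969388
exp(-5.969388) = 0.002556
q = 0.127 * 0.002556
q = 0.000325 m^3/s/m

0.000325


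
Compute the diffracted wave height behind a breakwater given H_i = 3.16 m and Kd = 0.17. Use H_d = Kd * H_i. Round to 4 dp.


H_d = Kd * H_i
H_d = 0.17 * 3.16
H_d = 0.5372 m

0.5372


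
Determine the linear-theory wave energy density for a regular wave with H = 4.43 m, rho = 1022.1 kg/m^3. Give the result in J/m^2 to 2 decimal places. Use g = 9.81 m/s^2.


E = (1/8) * rho * g * H^2
E = (1/8) * 1022.1 * 9.81 * 4.43^2
E = 0.125 * 1022.1 * 9.81 * 19.6249
E = 24596.87 J/m^2

24596.87


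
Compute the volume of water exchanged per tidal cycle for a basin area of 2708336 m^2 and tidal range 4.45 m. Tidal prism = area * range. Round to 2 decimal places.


Tidal prism = Area * Tidal range
P = 2708336 * 4.45
P = 12052095.20 m^3

12052095.20


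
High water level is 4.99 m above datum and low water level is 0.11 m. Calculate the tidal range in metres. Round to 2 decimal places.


Tidal range = High water - Low water
Tidal range = 4.99 - (0.11)
Tidal range = 4.88 m

4.88


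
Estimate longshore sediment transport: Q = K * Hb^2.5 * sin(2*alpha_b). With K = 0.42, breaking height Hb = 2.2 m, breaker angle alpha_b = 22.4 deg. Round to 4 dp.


Q = K * Hb^2.5 * sin(2 * alpha_b)
Hb^2.5 = 2.2^2.5 = 7.178880
sin(2 * 22.4) = sin(44.8) = 0.704634
Q = 0.42 * 7.178880 * 0.704634
Q = 2.1246 m^3/s

2.1246


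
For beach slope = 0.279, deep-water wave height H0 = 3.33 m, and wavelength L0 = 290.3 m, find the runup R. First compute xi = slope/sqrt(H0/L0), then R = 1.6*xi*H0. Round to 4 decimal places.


xi = slope / sqrt(H0/L0)
H0/L0 = 3.33/290.3 = 0.011471
sqrt(0.011471) = 0.107102
xi = 0.279 / 0.107102 = 2.604987
R = 1.6 * xi * H0 = 1.6 * 2.604987 * 3.33
R = 13.8794 m

13.8794


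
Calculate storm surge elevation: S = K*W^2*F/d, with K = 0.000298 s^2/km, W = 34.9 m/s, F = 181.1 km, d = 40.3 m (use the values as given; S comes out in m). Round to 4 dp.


S = K * W^2 * F / d
W^2 = 34.9^2 = 1218.01
S = 0.000298 * 1218.01 * 181.1 / 40.3
Numerator = 0.000298 * 1218.01 * 181.1 = 65.733320
S = 65.733320 / 40.3 = 1.6311 m

1.6311


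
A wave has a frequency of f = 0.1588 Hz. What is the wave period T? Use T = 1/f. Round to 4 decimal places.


T = 1 / f
T = 1 / 0.1588
T = 6.2972 s

6.2972


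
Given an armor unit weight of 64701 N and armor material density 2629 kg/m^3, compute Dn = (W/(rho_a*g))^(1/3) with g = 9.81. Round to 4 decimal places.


V = W / (rho_a * g)
V = 64701 / (2629 * 9.81)
V = 64701 / 25790.49
V = 2.508715 m^3
Dn = V^(1/3) = 2.508715^(1/3)
Dn = 1.3588 m

1.3588


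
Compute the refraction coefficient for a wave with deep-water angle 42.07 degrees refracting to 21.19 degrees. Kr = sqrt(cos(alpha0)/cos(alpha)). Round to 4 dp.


Kr = sqrt(cos(alpha0) / cos(alpha))
cos(42.07) = 0.742327
cos(21.19) = 0.932387
Kr = sqrt(0.742327 / 0.932387)
Kr = sqrt(0.796157)
Kr = 0.8923

0.8923


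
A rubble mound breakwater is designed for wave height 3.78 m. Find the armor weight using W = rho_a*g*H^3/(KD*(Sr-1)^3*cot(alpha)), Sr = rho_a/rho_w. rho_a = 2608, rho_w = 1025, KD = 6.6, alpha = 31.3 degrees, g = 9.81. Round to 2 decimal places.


Sr = rho_a / rho_w = 2608 / 1025 = 2.544390
(Sr - 1) = 1.544390
(Sr - 1)^3 = 3.683589
cot(31.3) = 1 / tan(31.3) = 1 / 0.608010 = 1.644711
Numerator = 2608 * 9.81 * 3.78^3 = 1381821.6536
Denominator = 6.6 * 3.683589 * 1.644711 = 39.985699
W = 1381821.6536 / 39.985699
W = 34557.90 N

34557.90


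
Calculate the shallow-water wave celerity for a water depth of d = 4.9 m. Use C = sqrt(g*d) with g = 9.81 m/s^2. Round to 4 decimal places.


Using the shallow-water approximation:
C = sqrt(g * d) = sqrt(9.81 * 4.9)
C = sqrt(48.0690)
C = 6.9332 m/s

6.9332


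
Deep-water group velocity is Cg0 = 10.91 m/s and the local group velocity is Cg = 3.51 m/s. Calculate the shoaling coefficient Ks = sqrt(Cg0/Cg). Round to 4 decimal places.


Ks = sqrt(Cg0 / Cg)
Ks = sqrt(10.91 / 3.51)
Ks = sqrt(3.1083)
Ks = 1.7630

1.7630


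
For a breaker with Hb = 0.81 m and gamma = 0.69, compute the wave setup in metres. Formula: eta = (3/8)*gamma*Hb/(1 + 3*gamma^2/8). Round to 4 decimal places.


eta = (3/8) * gamma * Hb / (1 + 3*gamma^2/8)
Numerator = (3/8) * 0.69 * 0.81 = 0.209588
Denominator = 1 + 3*0.69^2/8 = 1 + 0.178538 = 1.178538
eta = 0.209588 / 1.178538
eta = 0.1778 m

0.1778


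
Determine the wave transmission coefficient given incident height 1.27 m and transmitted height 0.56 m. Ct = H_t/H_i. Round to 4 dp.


Ct = H_t / H_i
Ct = 0.56 / 1.27
Ct = 0.4409

0.4409


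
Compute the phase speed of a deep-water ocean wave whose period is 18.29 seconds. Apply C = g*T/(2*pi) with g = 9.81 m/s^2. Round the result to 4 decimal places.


We use the deep-water celerity formula:
C = g * T / (2 * pi)
C = 9.81 * 18.29 / (2 * 3.14159...)
C = 179.424900 / 6.283185
C = 28.5564 m/s

28.5564


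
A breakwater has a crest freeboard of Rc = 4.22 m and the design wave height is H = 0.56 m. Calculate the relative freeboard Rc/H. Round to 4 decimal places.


Relative freeboard = Rc / H
= 4.22 / 0.56
= 7.5357

7.5357


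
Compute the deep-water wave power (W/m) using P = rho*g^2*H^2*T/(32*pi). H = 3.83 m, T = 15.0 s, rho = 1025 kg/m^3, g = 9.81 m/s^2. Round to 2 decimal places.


P = rho * g^2 * H^2 * T / (32 * pi)
P = 1025 * 9.81^2 * 3.83^2 * 15.0 / (32 * pi)
P = 1025 * 96.2361 * 14.6689 * 15.0 / 100.53096
P = 215899.10 W/m

215899.10


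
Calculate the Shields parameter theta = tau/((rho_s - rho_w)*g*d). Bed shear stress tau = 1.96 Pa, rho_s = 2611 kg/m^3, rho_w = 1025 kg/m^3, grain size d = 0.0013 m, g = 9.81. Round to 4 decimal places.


theta = tau / ((rho_s - rho_w) * g * d)
rho_s - rho_w = 2611 - 1025 = 1586
Denominator = 1586 * 9.81 * 0.0013 = 20.226258
theta = 1.96 / 20.226258
theta = 0.0969

0.0969


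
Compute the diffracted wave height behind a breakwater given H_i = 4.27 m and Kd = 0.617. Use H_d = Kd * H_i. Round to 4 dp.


H_d = Kd * H_i
H_d = 0.617 * 4.27
H_d = 2.6346 m

2.6346


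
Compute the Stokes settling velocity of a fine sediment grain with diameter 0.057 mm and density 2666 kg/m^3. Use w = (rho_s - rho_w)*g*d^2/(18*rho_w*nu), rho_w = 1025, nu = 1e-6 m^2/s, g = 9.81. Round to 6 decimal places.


w = (rho_s - rho_w) * g * d^2 / (18 * rho_w * nu)
d = 0.057 mm = 0.000057 m
rho_s - rho_w = 2666 - 1025 = 1641
Numerator = 1641 * 9.81 * (0.000057)^2 = 0.000052303084
Denominator = 18 * 1025 * 1e-6 = 0.018450
w = 0.002835 m/s

0.002835


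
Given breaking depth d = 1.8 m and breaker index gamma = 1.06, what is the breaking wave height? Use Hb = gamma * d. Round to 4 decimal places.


Hb = gamma * d
Hb = 1.06 * 1.8
Hb = 1.9080 m

1.9080


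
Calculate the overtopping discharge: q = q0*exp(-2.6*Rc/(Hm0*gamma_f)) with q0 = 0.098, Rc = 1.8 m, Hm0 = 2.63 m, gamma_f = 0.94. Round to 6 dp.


q = q0 * exp(-2.6 * Rc / (Hm0 * gamma_f))
Exponent = -2.6 * 1.8 / (2.63 * 0.94)
= -2.6 * 1.8 / 2.4722
= -1.893051
exp(-1.893051) = 0.150612
q = 0.098 * 0.150612
q = 0.014760 m^3/s/m

0.014760


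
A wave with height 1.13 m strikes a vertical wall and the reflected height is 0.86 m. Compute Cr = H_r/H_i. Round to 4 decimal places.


Cr = H_r / H_i
Cr = 0.86 / 1.13
Cr = 0.7611

0.7611


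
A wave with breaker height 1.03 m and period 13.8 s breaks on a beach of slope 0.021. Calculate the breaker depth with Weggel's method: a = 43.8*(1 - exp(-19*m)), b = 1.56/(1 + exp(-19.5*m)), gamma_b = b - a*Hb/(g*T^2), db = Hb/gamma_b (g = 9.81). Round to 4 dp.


a = 43.8 * (1 - exp(-19 * m))
exp(-19 * 0.021) = exp(-0.3990) = 0.670991
a = 43.8 * (1 - 0.670991) = 14.410607
b = 1.56 / (1 + exp(-19.5 * m))
exp(-19.5 * 0.021) = exp(-0.4095) = 0.663982
b = 1.56 / (1 + 0.663982) = 0.937510
Hb / (g * T^2) = 1.03 / (9.81 * 13.8^2) = 1.03 / 1868.2164 = 0.00055133
gamma_b = b - a * Hb/(g*T^2) = 0.937510 - 14.410607 * 0.00055133 = 0.929565
db = Hb / gamma_b = 1.03 / 0.929565
db = 1.1080 m

1.1080
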